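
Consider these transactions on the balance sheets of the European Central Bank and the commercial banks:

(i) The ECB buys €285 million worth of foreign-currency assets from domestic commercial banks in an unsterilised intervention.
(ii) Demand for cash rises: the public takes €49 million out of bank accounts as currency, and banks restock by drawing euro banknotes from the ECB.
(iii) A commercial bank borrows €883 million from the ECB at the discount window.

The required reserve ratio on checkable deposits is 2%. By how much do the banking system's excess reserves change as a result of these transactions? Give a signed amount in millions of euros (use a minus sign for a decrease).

FX purchase €285 million: reserves +€285M, deposits 0.
Currency withdrawal €49 million: reserves −€49M, deposits −€49M.
Discount-window loan €883 million: reserves +€883M, deposits 0.
Totals: Δreserves = +€1119M, Δdeposits = −€49M.
Δrequired reserves = 2% × −€49M = −€0.98M.
Δexcess reserves = Δreserves − Δrequired = +€1119M − (−€0.98M) = +€1119.98 million.

+€1119.98 million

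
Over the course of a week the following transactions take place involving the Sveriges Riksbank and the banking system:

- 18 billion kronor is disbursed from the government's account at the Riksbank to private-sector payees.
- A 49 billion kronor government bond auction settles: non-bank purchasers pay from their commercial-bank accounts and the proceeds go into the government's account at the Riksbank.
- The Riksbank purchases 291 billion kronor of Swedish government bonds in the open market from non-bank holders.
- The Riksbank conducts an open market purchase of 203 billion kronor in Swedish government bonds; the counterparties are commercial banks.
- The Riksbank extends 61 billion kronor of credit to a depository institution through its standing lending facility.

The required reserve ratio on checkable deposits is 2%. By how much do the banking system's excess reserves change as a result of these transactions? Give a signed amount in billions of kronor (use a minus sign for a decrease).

+518.8 billion

Government spending 18 billion kronor: reserves +18B, deposits +18B.
Government account inflow 49 billion kronor: reserves −49B, deposits −49B.
Asset purchase (from non-banks) 291 billion kronor: reserves +291B, deposits +291B.
OMO purchase (from banks) 203 billion kronor: reserves +203B, deposits 0.
Discount-window loan 61 billion kronor: reserves +61B, deposits 0.
Totals: Δreserves = +524B, Δdeposits = +260B.
Δrequired reserves = 2% × +260B = +5.2B.
Δexcess reserves = Δreserves − Δrequired = +524B − (+5.2B) = +518.8 billion.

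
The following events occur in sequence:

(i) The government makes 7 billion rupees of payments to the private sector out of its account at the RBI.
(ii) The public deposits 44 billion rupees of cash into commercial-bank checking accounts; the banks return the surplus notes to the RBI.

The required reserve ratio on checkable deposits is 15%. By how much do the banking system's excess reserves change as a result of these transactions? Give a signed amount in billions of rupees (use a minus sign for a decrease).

Government spending 7 billion rupees: reserves +7B, deposits +7B.
Currency deposit 44 billion rupees: reserves +44B, deposits +44B.
Totals: Δreserves = +51B, Δdeposits = +51B.
Δrequired reserves = 15% × +51B = +7.65B.
Δexcess reserves = Δreserves − Δrequired = +51B − (+7.65B) = +43.35 billion.

+43.35 billion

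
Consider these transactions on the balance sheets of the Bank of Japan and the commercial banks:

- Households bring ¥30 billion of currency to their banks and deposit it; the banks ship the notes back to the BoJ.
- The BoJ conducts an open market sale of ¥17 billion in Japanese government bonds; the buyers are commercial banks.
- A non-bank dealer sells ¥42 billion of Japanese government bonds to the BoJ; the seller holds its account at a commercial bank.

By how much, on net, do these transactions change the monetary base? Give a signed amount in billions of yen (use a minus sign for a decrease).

Currency deposit ¥30 billion: just a shift between currency and reserves — both are base money → 0.
OMO sale (to banks) ¥17 billion: BoJ balance sheet contracts → −¥17B.
Asset purchase (from non-banks) ¥42 billion: BoJ balance sheet expands → +¥42B.
Net: 0 − 17 + 42 = +¥25 billion.

+¥25 billion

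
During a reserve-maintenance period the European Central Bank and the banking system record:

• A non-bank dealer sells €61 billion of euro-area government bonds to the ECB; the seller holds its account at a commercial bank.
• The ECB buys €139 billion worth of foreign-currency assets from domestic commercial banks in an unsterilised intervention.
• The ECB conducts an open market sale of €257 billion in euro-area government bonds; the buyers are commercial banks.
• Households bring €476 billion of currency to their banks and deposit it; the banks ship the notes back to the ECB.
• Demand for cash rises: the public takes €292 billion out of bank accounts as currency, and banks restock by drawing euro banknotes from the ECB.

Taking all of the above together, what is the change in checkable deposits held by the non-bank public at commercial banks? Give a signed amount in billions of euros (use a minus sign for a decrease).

Asset purchase (from non-banks) €61 billion: non-bank counterparties' bank balances rise → +€61B.
FX purchase €139 billion: the counterparty is a bank, so public deposits are unchanged → 0.
OMO sale (to banks) €257 billion: the counterparty is a bank, so public deposits are unchanged → 0.
Currency deposit €476 billion: non-bank counterparties' bank balances rise → +€476B.
Currency withdrawal €292 billion: non-bank counterparties' bank balances fall → −€292B.
Net: 61 + 0 + 0 + 476 − 292 = +€245 billion.

+€245 billion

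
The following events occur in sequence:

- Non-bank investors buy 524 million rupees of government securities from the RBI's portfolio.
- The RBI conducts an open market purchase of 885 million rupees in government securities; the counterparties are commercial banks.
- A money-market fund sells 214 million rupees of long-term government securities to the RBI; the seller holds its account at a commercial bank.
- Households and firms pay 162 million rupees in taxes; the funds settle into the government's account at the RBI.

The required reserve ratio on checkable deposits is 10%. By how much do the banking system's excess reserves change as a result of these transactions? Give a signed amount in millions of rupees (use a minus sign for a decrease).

+460.2 million

Asset sale (to non-banks) 524 million rupees: reserves −524M, deposits −524M.
OMO purchase (from banks) 885 million rupees: reserves +885M, deposits 0.
Asset purchase (from non-banks) 214 million rupees: reserves +214M, deposits +214M.
Government account inflow 162 million rupees: reserves −162M, deposits −162M.
Totals: Δreserves = +413M, Δdeposits = −472M.
Δrequired reserves = 10% × −472M = −47.2M.
Δexcess reserves = Δreserves − Δrequired = +413M − (−47.2M) = +460.2 million.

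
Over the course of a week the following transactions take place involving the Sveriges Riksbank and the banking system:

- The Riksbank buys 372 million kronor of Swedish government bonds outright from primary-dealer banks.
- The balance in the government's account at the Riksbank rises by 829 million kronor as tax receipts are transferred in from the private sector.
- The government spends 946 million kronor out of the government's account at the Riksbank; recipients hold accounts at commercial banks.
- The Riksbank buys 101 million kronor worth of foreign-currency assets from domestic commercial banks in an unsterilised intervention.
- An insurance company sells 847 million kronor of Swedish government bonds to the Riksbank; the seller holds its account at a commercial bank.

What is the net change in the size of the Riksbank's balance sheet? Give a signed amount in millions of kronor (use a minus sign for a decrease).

+1320 million

OMO purchase (from banks) 372 million kronor: a Riksbank asset is acquired → +372M.
Government account inflow 829 million kronor: only the composition of liabilities changes → 0.
Government spending 946 million kronor: only the composition of liabilities changes → 0.
FX purchase 101 million kronor: a Riksbank asset is acquired → +101M.
Asset purchase (from non-banks) 847 million kronor: a Riksbank asset is acquired → +847M.
Net: 372 + 0 + 0 + 101 + 847 = +1320 million.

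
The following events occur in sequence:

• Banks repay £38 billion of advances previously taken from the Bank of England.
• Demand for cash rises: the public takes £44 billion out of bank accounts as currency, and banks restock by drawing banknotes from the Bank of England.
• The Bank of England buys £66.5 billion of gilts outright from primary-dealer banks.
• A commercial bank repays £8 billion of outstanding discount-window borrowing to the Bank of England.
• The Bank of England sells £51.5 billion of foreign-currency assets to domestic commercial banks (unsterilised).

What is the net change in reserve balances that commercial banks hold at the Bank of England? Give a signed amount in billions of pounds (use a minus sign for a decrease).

-£75 billion

Discount-window repayment £38 billion: repayment is debited from reserves → −£38B.
Currency withdrawal £44 billion: banks swap reserves for currency → −£44B.
OMO purchase (from banks) £66.5 billion: the Bank of England pays by crediting reserve accounts → +£66.5B.
Discount-window repayment £8 billion: repayment is debited from reserves → −£8B.
FX sale £51.5 billion: the buying banks pay out of their reserve balances → −£51.5B.
Net: −38 − 44 + 66.5 − 8 − 51.5 = -£75 billion.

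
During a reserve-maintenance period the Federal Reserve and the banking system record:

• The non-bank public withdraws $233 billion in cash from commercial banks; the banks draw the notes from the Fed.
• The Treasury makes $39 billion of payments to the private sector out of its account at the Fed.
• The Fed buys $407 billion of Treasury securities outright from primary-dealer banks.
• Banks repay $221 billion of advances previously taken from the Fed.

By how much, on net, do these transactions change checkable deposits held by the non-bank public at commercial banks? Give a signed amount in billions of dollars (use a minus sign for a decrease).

Fed balance sheet:
  Assets:      Securities +$407B, Loans to banks −$221B
  Liabilities: Bank reserves −$8B, Currency in circulation +$233B, Government deposits −$39B
Commercial banking system:
  Assets:      Reserves at CB −$8B, Securities −$407B
  Liabilities: Checkable deposits −$194B, Borrowings from CB −$221B
So the change in checkable deposits held by the non-bank public at commercial banks is -$194 billion.

-$194 billion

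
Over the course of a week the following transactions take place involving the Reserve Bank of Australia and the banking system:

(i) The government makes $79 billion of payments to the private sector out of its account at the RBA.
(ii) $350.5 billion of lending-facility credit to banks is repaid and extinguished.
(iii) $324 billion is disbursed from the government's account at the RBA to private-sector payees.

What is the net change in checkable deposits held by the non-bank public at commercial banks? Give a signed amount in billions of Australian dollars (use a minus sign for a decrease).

+$403 billion

RBA balance sheet:
  Assets:      Loans to banks −$350.5B
  Liabilities: Bank reserves +$52.5B, Government deposits −$403B
Commercial banking system:
  Assets:      Reserves at CB +$52.5B
  Liabilities: Checkable deposits +$403B, Borrowings from CB −$350.5B
So the change in checkable deposits held by the non-bank public at commercial banks is +$403 billion.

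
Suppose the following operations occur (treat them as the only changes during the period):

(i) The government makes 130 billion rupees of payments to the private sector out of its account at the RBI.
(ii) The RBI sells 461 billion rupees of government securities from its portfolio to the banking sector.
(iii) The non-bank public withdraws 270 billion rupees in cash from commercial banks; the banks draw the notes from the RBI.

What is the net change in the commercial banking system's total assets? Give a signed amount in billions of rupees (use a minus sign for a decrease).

Government spending 130 billion rupees: bank balance sheets expand → +130B.
OMO sale (to banks) 461 billion rupees: just an asset swap on bank balance sheets → 0.
Currency withdrawal 270 billion rupees: bank balance sheets shrink → −270B.
Net: 130 + 0 − 270 = -140 billion.

-140 billion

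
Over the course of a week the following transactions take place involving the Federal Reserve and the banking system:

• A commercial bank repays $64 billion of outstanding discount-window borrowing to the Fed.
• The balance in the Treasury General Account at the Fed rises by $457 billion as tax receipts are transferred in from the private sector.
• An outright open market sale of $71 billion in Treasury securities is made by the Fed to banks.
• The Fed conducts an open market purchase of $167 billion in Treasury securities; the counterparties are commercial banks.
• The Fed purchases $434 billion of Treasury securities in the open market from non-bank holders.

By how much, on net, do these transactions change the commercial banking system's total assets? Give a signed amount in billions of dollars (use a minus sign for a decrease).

Fed balance sheet:
  Assets:      Securities +$530B, Loans to banks −$64B
  Liabilities: Bank reserves +$9B, Government deposits +$457B
Commercial banking system:
  Assets:      Reserves at CB +$9B, Securities −$96B
  Liabilities: Checkable deposits −$23B, Borrowings from CB −$64B
Change in total bank assets = -$87 billion.

-$87 billion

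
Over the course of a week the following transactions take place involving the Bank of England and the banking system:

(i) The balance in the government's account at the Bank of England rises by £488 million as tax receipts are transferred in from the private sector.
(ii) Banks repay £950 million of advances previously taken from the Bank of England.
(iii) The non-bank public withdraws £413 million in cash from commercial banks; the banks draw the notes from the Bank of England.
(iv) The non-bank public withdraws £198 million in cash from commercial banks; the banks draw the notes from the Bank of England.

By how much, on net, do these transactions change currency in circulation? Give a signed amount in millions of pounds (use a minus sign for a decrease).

+£611 million

Bank of England balance sheet:
  Assets:      Loans to banks −£950M
  Liabilities: Bank reserves −£2049M, Currency in circulation +£611M, Government deposits +£488M
Commercial banking system:
  Assets:      Reserves at CB −£2049M
  Liabilities: Checkable deposits −£1099M, Borrowings from CB −£950M
So the change in currency in circulation is +£611 million.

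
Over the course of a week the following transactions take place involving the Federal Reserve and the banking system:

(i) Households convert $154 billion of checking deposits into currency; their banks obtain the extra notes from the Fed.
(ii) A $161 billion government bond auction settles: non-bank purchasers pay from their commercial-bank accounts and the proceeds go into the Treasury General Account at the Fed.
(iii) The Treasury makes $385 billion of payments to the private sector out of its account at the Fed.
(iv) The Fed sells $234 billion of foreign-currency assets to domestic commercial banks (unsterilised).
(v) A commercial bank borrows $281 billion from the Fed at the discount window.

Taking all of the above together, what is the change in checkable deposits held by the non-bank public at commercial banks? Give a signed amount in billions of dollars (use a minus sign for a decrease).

Currency withdrawal $154 billion: non-bank counterparties' bank balances fall → −$154B.
Government account inflow $161 billion: non-bank counterparties' bank balances fall → −$161B.
Government spending $385 billion: non-bank counterparties' bank balances rise → +$385B.
FX sale $234 billion: the counterparty is a bank, so public deposits are unchanged → 0.
Discount-window loan $281 billion: the counterparty is a bank, so public deposits are unchanged → 0.
Net: −154 − 161 + 385 + 0 + 0 = +$70 billion.

+$70 billion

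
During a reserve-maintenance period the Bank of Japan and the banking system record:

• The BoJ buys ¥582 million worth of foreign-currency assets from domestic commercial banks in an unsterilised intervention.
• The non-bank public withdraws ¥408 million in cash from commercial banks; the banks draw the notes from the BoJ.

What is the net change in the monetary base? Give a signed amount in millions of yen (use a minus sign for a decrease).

+¥582 million

FX purchase ¥582 million: BoJ balance sheet expands → +¥582M.
Currency withdrawal ¥408 million: just a shift between currency and reserves — both are base money → 0.
Net: 582 + 0 = +¥582 million.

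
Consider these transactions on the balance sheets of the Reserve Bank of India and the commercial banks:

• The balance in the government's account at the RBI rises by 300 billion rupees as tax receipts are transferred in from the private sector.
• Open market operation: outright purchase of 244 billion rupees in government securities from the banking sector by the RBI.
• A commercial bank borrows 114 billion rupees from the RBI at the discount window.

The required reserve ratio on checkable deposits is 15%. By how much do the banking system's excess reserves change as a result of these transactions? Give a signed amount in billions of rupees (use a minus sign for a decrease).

Government account inflow 300 billion rupees: reserves −300B, deposits −300B.
OMO purchase (from banks) 244 billion rupees: reserves +244B, deposits 0.
Discount-window loan 114 billion rupees: reserves +114B, deposits 0.
Totals: Δreserves = +58B, Δdeposits = −300B.
Δrequired reserves = 15% × −300B = −45B.
Δexcess reserves = Δreserves − Δrequired = +58B − (−45B) = +103 billion.

+103 billion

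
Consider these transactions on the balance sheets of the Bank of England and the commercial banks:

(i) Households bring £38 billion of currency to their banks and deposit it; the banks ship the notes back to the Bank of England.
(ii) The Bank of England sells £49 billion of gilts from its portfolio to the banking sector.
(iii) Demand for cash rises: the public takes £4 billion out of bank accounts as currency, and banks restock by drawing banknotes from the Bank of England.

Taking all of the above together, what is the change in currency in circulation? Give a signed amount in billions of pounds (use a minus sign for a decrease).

-£34 billion

Currency deposit £38 billion: notes return to the central bank → −£38B.
OMO sale (to banks) £49 billion: no currency enters or leaves circulation → 0.
Currency withdrawal £4 billion: notes leave the central bank → +£4B.
Net: −38 + 0 + 4 = -£34 billion.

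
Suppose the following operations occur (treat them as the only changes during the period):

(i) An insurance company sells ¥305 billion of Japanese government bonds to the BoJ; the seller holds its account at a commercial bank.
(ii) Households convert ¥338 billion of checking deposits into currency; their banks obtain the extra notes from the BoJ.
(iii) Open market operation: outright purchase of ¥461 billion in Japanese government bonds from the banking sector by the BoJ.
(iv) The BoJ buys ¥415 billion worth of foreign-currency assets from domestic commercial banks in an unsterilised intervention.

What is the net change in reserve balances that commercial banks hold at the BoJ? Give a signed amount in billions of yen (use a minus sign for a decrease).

BoJ balance sheet:
  Assets:      Securities +¥766B, Foreign assets +¥415B
  Liabilities: Bank reserves +¥843B, Currency in circulation +¥338B
Commercial banking system:
  Assets:      Reserves at CB +¥843B, Securities −¥461B, Foreign assets −¥415B
  Liabilities: Checkable deposits −¥33B
So the change in reserve balances that commercial banks hold at the BoJ is +¥843 billion.

+¥843 billion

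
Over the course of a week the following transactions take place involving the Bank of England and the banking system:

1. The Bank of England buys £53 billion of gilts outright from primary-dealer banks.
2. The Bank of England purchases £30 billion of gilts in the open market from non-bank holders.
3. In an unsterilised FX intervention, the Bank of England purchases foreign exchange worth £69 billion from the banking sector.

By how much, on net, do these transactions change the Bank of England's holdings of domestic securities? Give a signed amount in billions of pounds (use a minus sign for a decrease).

+£83 billion

Bank of England balance sheet:
  Assets:      Securities +£83B, Foreign assets +£69B
  Liabilities: Bank reserves +£152B
So the change in the Bank of England's holdings of domestic securities is +£83 billion.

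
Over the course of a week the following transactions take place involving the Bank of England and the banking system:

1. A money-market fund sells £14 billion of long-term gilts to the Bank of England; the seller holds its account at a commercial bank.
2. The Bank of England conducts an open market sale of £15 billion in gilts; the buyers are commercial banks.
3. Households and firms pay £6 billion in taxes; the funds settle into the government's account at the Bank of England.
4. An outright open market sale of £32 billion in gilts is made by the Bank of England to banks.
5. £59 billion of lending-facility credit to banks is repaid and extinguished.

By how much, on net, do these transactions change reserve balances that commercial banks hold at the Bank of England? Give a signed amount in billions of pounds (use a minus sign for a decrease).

-£98 billion

Bank of England balance sheet:
  Assets:      Securities −£33B, Loans to banks −£59B
  Liabilities: Bank reserves −£98B, Government deposits +£6B
Commercial banking system:
  Assets:      Reserves at CB −£98B, Securities +£47B
  Liabilities: Checkable deposits +£8B, Borrowings from CB −£59B
So the change in reserve balances that commercial banks hold at the Bank of England is -£98 billion.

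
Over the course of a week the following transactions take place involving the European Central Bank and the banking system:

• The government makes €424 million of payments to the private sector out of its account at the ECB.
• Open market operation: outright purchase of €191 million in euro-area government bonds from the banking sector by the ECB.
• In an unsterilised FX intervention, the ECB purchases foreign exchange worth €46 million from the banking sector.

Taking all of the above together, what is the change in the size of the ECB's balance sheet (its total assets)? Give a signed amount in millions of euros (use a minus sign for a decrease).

Government spending €424 million: only the composition of liabilities changes → 0.
OMO purchase (from banks) €191 million: an ECB asset is acquired → +€191M.
FX purchase €46 million: an ECB asset is acquired → +€46M.
Net: 0 + 191 + 46 = +€237 million.

+€237 million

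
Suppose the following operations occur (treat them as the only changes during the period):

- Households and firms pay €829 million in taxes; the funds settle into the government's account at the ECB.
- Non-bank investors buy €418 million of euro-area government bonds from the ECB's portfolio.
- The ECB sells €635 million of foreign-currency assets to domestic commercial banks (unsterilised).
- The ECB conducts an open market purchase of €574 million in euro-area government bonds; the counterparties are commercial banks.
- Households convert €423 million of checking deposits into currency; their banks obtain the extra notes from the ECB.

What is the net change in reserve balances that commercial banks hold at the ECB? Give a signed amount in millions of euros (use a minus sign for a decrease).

-€1731 million

ECB balance sheet:
  Assets:      Securities +€156M, Foreign assets −€635M
  Liabilities: Bank reserves −€1731M, Currency in circulation +€423M, Government deposits +€829M
So the change in reserve balances that commercial banks hold at the ECB is -€1731 million.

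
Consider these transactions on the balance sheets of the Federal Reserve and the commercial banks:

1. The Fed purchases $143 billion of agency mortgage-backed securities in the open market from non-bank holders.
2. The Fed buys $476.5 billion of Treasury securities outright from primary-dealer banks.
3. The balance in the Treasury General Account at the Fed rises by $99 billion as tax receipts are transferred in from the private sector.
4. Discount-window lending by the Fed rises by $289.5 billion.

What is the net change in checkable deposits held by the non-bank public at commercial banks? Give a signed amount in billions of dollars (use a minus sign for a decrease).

Asset purchase (from non-banks) $143 billion: non-bank counterparties' bank balances rise → +$143B.
OMO purchase (from banks) $476.5 billion: the counterparty is a bank, so public deposits are unchanged → 0.
Government account inflow $99 billion: non-bank counterparties' bank balances fall → −$99B.
Discount-window loan $289.5 billion: the counterparty is a bank, so public deposits are unchanged → 0.
Net: 143 + 0 − 99 + 0 = +$44 billion.

+$44 billion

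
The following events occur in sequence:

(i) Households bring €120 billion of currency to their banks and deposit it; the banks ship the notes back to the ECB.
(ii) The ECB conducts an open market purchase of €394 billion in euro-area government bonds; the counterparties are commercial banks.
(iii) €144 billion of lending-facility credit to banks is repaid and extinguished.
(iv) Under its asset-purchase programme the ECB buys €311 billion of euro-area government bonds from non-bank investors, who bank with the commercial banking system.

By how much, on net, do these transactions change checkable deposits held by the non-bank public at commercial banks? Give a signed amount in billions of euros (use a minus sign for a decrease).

ECB balance sheet:
  Assets:      Securities +€705B, Loans to banks −€144B
  Liabilities: Bank reserves +€681B, Currency in circulation −€120B
Commercial banking system:
  Assets:      Reserves at CB +€681B, Securities −€394B
  Liabilities: Checkable deposits +€431B, Borrowings from CB −€144B
So the change in checkable deposits held by the non-bank public at commercial banks is +€431 billion.

+€431 billion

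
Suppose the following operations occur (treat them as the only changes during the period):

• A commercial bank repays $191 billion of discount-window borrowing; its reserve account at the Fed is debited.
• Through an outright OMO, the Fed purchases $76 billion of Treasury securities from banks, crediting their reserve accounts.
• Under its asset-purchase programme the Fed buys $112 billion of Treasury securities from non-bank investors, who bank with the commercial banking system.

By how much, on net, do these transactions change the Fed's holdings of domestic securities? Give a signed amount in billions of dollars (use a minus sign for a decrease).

Fed balance sheet:
  Assets:      Securities +$188B, Loans to banks −$191B
  Liabilities: Bank reserves −$3B
Commercial banking system:
  Assets:      Reserves at CB −$3B, Securities −$76B
  Liabilities: Checkable deposits +$112B, Borrowings from CB −$191B
So the change in the Fed's holdings of domestic securities is +$188 billion.

+$188 billion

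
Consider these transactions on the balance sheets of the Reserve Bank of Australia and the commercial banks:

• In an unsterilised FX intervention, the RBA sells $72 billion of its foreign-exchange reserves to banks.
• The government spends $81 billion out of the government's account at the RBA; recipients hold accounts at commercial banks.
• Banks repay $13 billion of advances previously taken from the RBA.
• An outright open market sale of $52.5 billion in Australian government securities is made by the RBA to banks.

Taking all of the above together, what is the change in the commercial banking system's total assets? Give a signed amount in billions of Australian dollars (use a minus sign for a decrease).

RBA balance sheet:
  Assets:      Securities −$52.5B, Loans to banks −$13B, Foreign assets −$72B
  Liabilities: Bank reserves −$56.5B, Government deposits −$81B
Commercial banking system:
  Assets:      Reserves at CB −$56.5B, Securities +$52.5B, Foreign assets +$72B
  Liabilities: Checkable deposits +$81B, Borrowings from CB −$13B
Change in total bank assets = +$68 billion.

+$68 billion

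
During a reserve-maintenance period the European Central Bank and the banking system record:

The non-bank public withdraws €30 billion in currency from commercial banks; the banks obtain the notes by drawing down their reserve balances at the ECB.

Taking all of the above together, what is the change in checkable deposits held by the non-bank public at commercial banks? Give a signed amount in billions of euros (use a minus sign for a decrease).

Currency withdrawal €30 billion: non-bank counterparties' bank balances fall → −€30B.

-€30 billion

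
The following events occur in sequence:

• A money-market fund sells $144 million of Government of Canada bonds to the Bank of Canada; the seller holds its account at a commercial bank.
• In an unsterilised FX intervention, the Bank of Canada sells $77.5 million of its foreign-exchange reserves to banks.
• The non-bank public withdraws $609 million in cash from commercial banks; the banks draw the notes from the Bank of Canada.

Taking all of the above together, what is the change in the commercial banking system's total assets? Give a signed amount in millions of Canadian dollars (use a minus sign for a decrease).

-$465 million

Asset purchase (from non-banks) $144 million: bank balance sheets expand → +$144M.
FX sale $77.5 million: just an asset swap on bank balance sheets → 0.
Currency withdrawal $609 million: bank balance sheets shrink → −$609M.
Net: 144 + 0 − 609 = -$465 million.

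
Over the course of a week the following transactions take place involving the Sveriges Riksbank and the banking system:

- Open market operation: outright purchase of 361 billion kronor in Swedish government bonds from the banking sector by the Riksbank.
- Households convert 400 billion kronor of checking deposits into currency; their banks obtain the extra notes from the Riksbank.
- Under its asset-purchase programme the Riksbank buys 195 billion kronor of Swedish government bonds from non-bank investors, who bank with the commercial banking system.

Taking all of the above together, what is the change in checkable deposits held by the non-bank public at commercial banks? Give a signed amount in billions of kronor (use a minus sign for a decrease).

-205 billion

Riksbank balance sheet:
  Assets:      Securities +556B
  Liabilities: Bank reserves +156B, Currency in circulation +400B
Commercial banking system:
  Assets:      Reserves at CB +156B, Securities −361B
  Liabilities: Checkable deposits −205B
So the change in checkable deposits held by the non-bank public at commercial banks is -205 billion.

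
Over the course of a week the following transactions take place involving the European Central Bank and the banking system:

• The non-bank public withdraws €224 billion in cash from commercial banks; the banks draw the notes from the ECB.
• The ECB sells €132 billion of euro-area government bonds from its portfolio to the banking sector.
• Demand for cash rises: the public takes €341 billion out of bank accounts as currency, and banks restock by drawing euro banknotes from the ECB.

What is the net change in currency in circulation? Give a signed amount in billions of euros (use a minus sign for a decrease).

Currency withdrawal €224 billion: notes leave the central bank → +€224B.
OMO sale (to banks) €132 billion: no currency enters or leaves circulation → 0.
Currency withdrawal €341 billion: notes leave the central bank → +€341B.
Net: 224 + 0 + 341 = +€565 billion.

+€565 billion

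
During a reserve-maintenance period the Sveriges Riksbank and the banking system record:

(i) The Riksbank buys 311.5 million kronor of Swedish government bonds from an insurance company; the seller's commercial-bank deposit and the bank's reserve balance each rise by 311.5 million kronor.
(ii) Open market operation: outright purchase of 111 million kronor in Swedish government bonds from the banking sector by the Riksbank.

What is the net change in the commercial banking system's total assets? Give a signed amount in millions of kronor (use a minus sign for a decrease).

Asset purchase (from non-banks) 311.5 million kronor: bank balance sheets expand → +311.5M.
OMO purchase (from banks) 111 million kronor: just an asset swap on bank balance sheets → 0.
Net: 311.5 + 0 = +311.5 million.

+311.5 million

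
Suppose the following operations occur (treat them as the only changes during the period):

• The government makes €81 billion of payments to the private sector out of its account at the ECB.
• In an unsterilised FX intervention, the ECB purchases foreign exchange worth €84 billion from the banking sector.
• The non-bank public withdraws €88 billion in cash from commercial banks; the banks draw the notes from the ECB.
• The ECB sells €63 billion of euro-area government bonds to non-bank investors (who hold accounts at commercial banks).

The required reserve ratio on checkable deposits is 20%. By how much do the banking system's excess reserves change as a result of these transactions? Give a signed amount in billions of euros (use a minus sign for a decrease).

+€28 billion

Government spending €81 billion: reserves +€81B, deposits +€81B.
FX purchase €84 billion: reserves +€84B, deposits 0.
Currency withdrawal €88 billion: reserves −€88B, deposits −€88B.
Asset sale (to non-banks) €63 billion: reserves −€63B, deposits −€63B.
Totals: Δreserves = +€14B, Δdeposits = −€70B.
Δrequired reserves = 20% × −€70B = −€14B.
Δexcess reserves = Δreserves − Δrequired = +€14B − (−€14B) = +€28 billion.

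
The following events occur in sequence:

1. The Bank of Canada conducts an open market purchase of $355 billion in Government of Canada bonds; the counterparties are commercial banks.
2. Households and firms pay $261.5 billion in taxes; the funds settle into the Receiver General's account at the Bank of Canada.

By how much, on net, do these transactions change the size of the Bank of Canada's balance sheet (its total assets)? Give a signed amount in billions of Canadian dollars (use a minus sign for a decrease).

OMO purchase (from banks) $355 billion: a Bank of Canada asset is acquired → +$355B.
Government account inflow $261.5 billion: only the composition of liabilities changes → 0.
Net: 355 + 0 = +$355 billion.

+$355 billion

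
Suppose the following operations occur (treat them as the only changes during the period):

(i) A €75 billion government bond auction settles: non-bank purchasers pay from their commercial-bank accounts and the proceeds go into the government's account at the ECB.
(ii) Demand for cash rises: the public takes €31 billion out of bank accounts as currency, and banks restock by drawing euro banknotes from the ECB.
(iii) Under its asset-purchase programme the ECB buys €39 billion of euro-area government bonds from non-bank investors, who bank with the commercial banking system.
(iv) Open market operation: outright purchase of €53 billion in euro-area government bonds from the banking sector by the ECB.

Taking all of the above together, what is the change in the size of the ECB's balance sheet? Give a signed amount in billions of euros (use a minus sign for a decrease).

Government account inflow €75 billion: only the composition of liabilities changes → 0.
Currency withdrawal €31 billion: only the composition of liabilities changes → 0.
Asset purchase (from non-banks) €39 billion: an ECB asset is acquired → +€39B.
OMO purchase (from banks) €53 billion: an ECB asset is acquired → +€53B.
Net: 0 + 0 + 39 + 53 = +€92 billion.

+€92 billion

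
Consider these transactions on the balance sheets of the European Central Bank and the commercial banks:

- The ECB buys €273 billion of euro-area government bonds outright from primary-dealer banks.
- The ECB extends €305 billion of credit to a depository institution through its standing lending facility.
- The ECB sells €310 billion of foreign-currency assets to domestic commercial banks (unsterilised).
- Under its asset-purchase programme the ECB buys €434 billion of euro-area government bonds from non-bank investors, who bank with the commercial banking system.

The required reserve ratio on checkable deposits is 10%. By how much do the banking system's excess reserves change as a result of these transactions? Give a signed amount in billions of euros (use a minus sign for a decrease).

+€658.6 billion

OMO purchase (from banks) €273 billion: reserves +€273B, deposits 0.
Discount-window loan €305 billion: reserves +€305B, deposits 0.
FX sale €310 billion: reserves −€310B, deposits 0.
Asset purchase (from non-banks) €434 billion: reserves +€434B, deposits +€434B.
Totals: Δreserves = +€702B, Δdeposits = +€434B.
Δrequired reserves = 10% × +€434B = +€43.4B.
Δexcess reserves = Δreserves − Δrequired = +€702B − (+€43.4B) = +€658.6 billion.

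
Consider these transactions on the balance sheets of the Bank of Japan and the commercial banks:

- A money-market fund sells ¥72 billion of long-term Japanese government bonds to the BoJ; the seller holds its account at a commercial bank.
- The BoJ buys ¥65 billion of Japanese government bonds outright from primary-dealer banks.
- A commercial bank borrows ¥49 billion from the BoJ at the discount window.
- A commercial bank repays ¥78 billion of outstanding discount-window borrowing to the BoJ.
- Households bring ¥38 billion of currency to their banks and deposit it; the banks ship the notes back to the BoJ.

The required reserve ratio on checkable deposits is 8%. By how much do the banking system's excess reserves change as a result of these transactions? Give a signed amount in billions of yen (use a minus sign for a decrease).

Asset purchase (from non-banks) ¥72 billion: reserves +¥72B, deposits +¥72B.
OMO purchase (from banks) ¥65 billion: reserves +¥65B, deposits 0.
Discount-window loan ¥49 billion: reserves +¥49B, deposits 0.
Discount-window repayment ¥78 billion: reserves −¥78B, deposits 0.
Currency deposit ¥38 billion: reserves +¥38B, deposits +¥38B.
Totals: Δreserves = +¥146B, Δdeposits = +¥110B.
Δrequired reserves = 8% × +¥110B = +¥8.8B.
Δexcess reserves = Δreserves − Δrequired = +¥146B − (+¥8.8B) = +¥137.2 billion.

+¥137.2 billion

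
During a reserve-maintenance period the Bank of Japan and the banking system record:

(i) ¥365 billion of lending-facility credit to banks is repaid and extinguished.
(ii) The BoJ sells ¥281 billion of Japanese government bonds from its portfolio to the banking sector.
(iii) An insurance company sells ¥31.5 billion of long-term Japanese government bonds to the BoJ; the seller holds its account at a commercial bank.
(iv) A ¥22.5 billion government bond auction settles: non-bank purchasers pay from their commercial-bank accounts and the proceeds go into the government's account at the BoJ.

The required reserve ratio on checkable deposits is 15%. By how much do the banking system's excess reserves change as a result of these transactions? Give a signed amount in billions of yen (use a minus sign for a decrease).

-¥638.35 billion

Discount-window repayment ¥365 billion: reserves −¥365B, deposits 0.
OMO sale (to banks) ¥281 billion: reserves −¥281B, deposits 0.
Asset purchase (from non-banks) ¥31.5 billion: reserves +¥31.5B, deposits +¥31.5B.
Government account inflow ¥22.5 billion: reserves −¥22.5B, deposits −¥22.5B.
Totals: Δreserves = −¥637B, Δdeposits = +¥9B.
Δrequired reserves = 15% × +¥9B = +¥1.35B.
Δexcess reserves = Δreserves − Δrequired = −¥637B − (+¥1.35B) = -¥638.35 billion.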